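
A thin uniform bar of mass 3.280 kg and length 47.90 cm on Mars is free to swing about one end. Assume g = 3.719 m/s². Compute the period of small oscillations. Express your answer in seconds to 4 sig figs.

1.841 s

For a physical pendulum T = 2π√(I/(mgd)), with d = 0.23950 m from pivot to centre of mass.
I_cm = mL²/12 = 3.280 × 0.4790²/12 = 0.062714 kg·m²; I = I_cm + md² = 0.062714 + 3.280 × 0.23950² = 0.25086 kg·m².
T = 2π√(0.25086/(3.280 × 3.719 × 0.23950)) = 1.841 s.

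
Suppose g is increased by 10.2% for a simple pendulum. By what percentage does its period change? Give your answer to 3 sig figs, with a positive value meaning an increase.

-4.74%

T ∝ 1/√g, so T'/T = 1/√(1.102) = 0.9526.
Percentage change in T = (0.9526 − 1) × 100% = -4.74%.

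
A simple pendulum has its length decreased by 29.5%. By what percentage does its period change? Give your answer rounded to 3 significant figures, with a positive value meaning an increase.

-16.0%

T ∝ √L, so T'/T = √(0.7050) = 0.8396.
Percentage change in T = (0.8396 − 1) × 100% = -16.0%.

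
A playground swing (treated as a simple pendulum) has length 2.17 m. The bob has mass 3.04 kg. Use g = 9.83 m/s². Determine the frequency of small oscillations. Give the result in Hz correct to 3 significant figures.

T = 2π√(L/g) = 2π√(2.17/9.83) = 2.952 s, so f = 1/T = 0.339 Hz.

0.339 Hz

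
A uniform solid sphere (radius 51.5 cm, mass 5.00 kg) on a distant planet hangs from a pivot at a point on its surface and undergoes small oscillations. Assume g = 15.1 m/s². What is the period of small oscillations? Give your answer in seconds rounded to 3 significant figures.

I_cm = (2/5)mr² = 0.5304 kg·m². The pivot is at distance d = 0.515 m from the centre of mass.
By the parallel-axis theorem, I = I_cm + md² = 0.5304 + 1.326 = 1.857 kg·m².
T = 2π√(I/(mgd)) = 2π√(1.857/(5.00 × 15.1 × 0.515)) = 1.37 s.

1.37 s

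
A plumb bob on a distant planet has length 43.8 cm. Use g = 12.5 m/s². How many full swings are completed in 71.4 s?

60

T = 2π√(L/g) = 2π√(0.438/12.5) = 1.176 s.
Number of complete oscillations = ⌊71.4/1.176⌋ = ⌊60.71⌋ = 60.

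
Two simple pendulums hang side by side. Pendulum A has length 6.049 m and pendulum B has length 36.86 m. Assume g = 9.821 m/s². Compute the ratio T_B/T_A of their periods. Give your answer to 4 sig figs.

T ∝ √L, so T_B/T_A = √(L_B/L_A) = √(36.86/6.049) = 2.469.

2.469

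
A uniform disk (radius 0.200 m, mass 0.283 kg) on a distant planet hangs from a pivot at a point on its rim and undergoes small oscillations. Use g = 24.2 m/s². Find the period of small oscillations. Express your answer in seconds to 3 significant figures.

0.700 s

I_cm = ½mr² = 0.005660 kg·m². The pivot is at distance d = 0.200 m from the centre of mass.
By the parallel-axis theorem, I = I_cm + md² = 0.005660 + 0.01132 = 0.01698 kg·m².
T = 2π√(I/(mgd)) = 2π√(0.01698/(0.283 × 24.2 × 0.200)) = 0.700 s.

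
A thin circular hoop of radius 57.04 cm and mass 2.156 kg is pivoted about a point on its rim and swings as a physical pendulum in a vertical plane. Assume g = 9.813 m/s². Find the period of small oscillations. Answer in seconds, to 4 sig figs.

I_cm = mr² = 0.70147 kg·m². The pivot is at distance d = 0.5704 m from the centre of mass.
By the parallel-axis theorem, I = I_cm + md² = 0.70147 + 0.70147 = 1.4029 kg·m².
T = 2π√(I/(mgd)) = 2π√(1.4029/(2.156 × 9.813 × 0.5704)) = 2.142 s.

2.142 s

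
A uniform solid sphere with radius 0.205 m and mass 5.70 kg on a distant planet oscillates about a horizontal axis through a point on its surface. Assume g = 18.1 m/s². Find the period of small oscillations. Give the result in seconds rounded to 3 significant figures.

I_cm = (2/5)mr² = 0.09582 kg·m². The pivot is at distance d = 0.205 m from the centre of mass.
By the parallel-axis theorem, I = I_cm + md² = 0.09582 + 0.2395 = 0.3354 kg·m².
T = 2π√(I/(mgd)) = 2π√(0.3354/(5.70 × 18.1 × 0.205)) = 0.791 s.

0.791 s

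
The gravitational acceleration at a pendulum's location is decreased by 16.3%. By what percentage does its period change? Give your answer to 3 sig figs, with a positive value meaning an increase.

9.30%

T ∝ 1/√g, so T'/T = 1/√(0.8370) = 1.093.
Percentage change in T = (1.093 − 1) × 100% = 9.30%.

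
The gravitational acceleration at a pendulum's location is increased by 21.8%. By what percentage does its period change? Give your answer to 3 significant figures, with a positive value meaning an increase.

-9.39%

T ∝ 1/√g, so T'/T = 1/√(1.218) = 0.9061.
Percentage change in T = (0.9061 − 1) × 100% = -9.39%.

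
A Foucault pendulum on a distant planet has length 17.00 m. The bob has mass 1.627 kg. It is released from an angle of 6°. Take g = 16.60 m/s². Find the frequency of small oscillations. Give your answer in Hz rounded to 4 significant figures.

T = 2π√(L/g) = 2π√(17.00/16.60) = 6.3584 s, so f = 1/T = 0.1573 Hz.

0.1573 Hz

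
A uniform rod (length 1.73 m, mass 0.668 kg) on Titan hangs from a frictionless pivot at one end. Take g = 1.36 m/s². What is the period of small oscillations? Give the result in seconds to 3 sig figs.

For a physical pendulum T = 2π√(I/(mgd)), with d = 0.8650 m from pivot to centre of mass.
I_cm = mL²/12 = 0.668 × 1.73²/12 = 0.1666 kg·m²; I = I_cm + md² = 0.1666 + 0.668 × 0.8650² = 0.6664 kg·m².
T = 2π√(0.6664/(0.668 × 1.36 × 0.8650)) = 5.79 s.

5.79 s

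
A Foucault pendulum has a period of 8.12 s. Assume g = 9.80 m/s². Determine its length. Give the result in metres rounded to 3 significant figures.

From T = 2π√(L/g), L = gT²/(4π²) = 9.80 × 8.120²/(4π²) = 16.4 m.

16.4 m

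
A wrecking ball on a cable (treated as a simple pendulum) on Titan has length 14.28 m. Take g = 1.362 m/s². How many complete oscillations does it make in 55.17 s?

2

T = 2π√(L/g) = 2π√(14.28/1.362) = 20.345 s.
Number of complete oscillations = ⌊55.17/20.345⌋ = ⌊2.7117⌋ = 2.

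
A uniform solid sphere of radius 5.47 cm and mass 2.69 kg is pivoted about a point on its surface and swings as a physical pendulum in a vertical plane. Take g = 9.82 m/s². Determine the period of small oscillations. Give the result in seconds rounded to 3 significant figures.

I_cm = (2/5)mr² = 0.003219 kg·m². The pivot is at distance d = 0.0547 m from the centre of mass.
By the parallel-axis theorem, I = I_cm + md² = 0.003219 + 0.008049 = 0.01127 kg·m².
T = 2π√(I/(mgd)) = 2π√(0.01127/(2.69 × 9.82 × 0.0547)) = 0.555 s.

0.555 s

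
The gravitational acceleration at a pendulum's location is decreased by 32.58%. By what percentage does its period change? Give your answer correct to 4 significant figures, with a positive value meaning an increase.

T ∝ 1/√g, so T'/T = 1/√(0.67420) = 1.2179.
Percentage change in T = (1.2179 − 1) × 100% = 21.79%.

21.79%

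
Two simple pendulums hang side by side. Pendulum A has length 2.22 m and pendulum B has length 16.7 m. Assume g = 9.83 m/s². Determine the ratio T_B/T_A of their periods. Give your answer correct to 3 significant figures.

2.74

T ∝ √L, so T_B/T_A = √(L_B/L_A) = √(16.7/2.22) = 2.74.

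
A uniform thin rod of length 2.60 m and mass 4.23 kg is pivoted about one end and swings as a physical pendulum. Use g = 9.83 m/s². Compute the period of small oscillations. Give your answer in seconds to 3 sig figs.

For a physical pendulum T = 2π√(I/(mgd)), with d = 1.300 m from pivot to centre of mass.
I_cm = mL²/12 = 4.23 × 2.60²/12 = 2.383 kg·m²; I = I_cm + md² = 2.383 + 4.23 × 1.300² = 9.532 kg·m².
T = 2π√(9.532/(4.23 × 9.83 × 1.300)) = 2.64 s.

2.64 s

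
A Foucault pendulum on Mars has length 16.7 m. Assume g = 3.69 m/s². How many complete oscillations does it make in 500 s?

T = 2π√(L/g) = 2π√(16.7/3.69) = 13.37 s.
Number of complete oscillations = ⌊500/13.37⌋ = ⌊37.41⌋ = 37.

37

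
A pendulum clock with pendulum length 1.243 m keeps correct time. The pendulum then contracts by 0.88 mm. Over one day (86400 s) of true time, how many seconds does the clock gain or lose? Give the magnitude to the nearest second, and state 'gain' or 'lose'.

T ∝ √L, so T'/T = √(1.24212/1.243) = 0.999646.
In 86400 s of true time the clock registers 86400/0.999646 = 86430.6 s, so it gains 31 s.

gain 31 s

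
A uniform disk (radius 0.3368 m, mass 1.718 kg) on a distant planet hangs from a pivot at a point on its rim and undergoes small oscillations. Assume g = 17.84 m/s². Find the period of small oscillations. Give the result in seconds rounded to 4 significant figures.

I_cm = ½mr² = 0.097440 kg·m². The pivot is at distance d = 0.3368 m from the centre of mass.
By the parallel-axis theorem, I = I_cm + md² = 0.097440 + 0.19488 = 0.29232 kg·m².
T = 2π√(I/(mgd)) = 2π√(0.29232/(1.718 × 17.84 × 0.3368)) = 1.057 s.

1.057 s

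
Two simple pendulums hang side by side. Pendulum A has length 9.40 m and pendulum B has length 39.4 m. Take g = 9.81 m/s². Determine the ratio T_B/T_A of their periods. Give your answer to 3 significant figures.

T ∝ √L, so T_B/T_A = √(L_B/L_A) = √(39.4/9.40) = 2.05.

2.05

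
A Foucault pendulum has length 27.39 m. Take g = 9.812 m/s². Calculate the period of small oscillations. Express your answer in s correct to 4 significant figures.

10.50 s

T = 2π√(L/g) = 2π√(27.39/9.812) = 2π × 1.6708 = 10.50 s.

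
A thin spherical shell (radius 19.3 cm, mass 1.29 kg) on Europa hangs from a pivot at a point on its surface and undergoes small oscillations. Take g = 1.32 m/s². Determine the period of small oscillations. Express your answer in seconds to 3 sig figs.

3.10 s

I_cm = (2/3)mr² = 0.03203 kg·m². The pivot is at distance d = 0.193 m from the centre of mass.
By the parallel-axis theorem, I = I_cm + md² = 0.03203 + 0.04805 = 0.08009 kg·m².
T = 2π√(I/(mgd)) = 2π√(0.08009/(1.29 × 1.32 × 0.193)) = 3.10 s.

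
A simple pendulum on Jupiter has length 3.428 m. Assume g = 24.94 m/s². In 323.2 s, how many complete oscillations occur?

138

T = 2π√(L/g) = 2π√(3.428/24.94) = 2.3294 s.
Number of complete oscillations = ⌊323.2/2.3294⌋ = ⌊138.75⌋ = 138.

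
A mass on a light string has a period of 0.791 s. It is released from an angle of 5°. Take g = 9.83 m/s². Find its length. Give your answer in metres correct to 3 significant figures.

From T = 2π√(L/g), L = gT²/(4π²) = 9.83 × 0.7910²/(4π²) = 0.156 m.

0.156 m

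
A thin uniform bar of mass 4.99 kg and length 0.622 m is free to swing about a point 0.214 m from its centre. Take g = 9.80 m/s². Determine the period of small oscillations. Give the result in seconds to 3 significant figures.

For a physical pendulum T = 2π√(I/(mgd)), with d = 0.2140 m from pivot to centre of mass.
I_cm = mL²/12 = 4.99 × 0.622²/12 = 0.1609 kg·m²; I = I_cm + md² = 0.1609 + 4.99 × 0.2140² = 0.3894 kg·m².
T = 2π√(0.3894/(4.99 × 9.80 × 0.2140)) = 1.21 s.

1.21 s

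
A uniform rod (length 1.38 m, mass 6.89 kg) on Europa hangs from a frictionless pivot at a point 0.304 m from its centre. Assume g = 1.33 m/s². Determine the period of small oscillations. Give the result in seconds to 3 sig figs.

4.95 s

For a physical pendulum T = 2π√(I/(mgd)), with d = 0.3040 m from pivot to centre of mass.
I_cm = mL²/12 = 6.89 × 1.38²/12 = 1.093 kg·m²; I = I_cm + md² = 1.093 + 6.89 × 0.3040² = 1.730 kg·m².
T = 2π√(1.730/(6.89 × 1.33 × 0.3040)) = 4.95 s.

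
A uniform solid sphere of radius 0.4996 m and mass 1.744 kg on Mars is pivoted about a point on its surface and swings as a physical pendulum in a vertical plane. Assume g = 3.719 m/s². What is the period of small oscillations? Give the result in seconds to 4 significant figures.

2.725 s

I_cm = (2/5)mr² = 0.17412 kg·m². The pivot is at distance d = 0.4996 m from the centre of mass.
By the parallel-axis theorem, I = I_cm + md² = 0.17412 + 0.43530 = 0.60942 kg·m².
T = 2π√(I/(mgd)) = 2π√(0.60942/(1.744 × 3.719 × 0.4996)) = 2.725 s.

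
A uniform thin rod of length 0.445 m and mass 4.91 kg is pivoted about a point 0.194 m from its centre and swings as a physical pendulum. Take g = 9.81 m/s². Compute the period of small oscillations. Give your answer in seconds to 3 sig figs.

For a physical pendulum T = 2π√(I/(mgd)), with d = 0.1940 m from pivot to centre of mass.
I_cm = mL²/12 = 4.91 × 0.445²/12 = 0.08103 kg·m²; I = I_cm + md² = 0.08103 + 4.91 × 0.1940² = 0.2658 kg·m².
T = 2π√(0.2658/(4.91 × 9.81 × 0.1940)) = 1.06 s.

1.06 s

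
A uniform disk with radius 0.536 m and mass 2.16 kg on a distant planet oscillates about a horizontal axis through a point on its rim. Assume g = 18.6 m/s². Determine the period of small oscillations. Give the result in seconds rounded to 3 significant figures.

I_cm = ½mr² = 0.3103 kg·m². The pivot is at distance d = 0.536 m from the centre of mass.
By the parallel-axis theorem, I = I_cm + md² = 0.3103 + 0.6206 = 0.9308 kg·m².
T = 2π√(I/(mgd)) = 2π√(0.9308/(2.16 × 18.6 × 0.536)) = 1.31 s.

1.31 s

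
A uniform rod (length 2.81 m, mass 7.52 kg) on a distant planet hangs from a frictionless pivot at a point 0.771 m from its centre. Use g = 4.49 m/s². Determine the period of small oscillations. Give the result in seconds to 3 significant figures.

For a physical pendulum T = 2π√(I/(mgd)), with d = 0.7710 m from pivot to centre of mass.
I_cm = mL²/12 = 7.52 × 2.81²/12 = 4.948 kg·m²; I = I_cm + md² = 4.948 + 7.52 × 0.7710² = 9.418 kg·m².
T = 2π√(9.418/(7.52 × 4.49 × 0.7710)) = 3.78 s.

3.78 s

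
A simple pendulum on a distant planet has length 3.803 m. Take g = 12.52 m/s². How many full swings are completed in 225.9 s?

T = 2π√(L/g) = 2π√(3.803/12.52) = 3.4629 s.
Number of complete oscillations = ⌊225.9/3.4629⌋ = ⌊65.234⌋ = 65.

65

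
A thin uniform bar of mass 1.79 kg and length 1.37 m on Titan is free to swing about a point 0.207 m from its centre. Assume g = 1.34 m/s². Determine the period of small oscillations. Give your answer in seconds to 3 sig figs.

For a physical pendulum T = 2π√(I/(mgd)), with d = 0.2070 m from pivot to centre of mass.
I_cm = mL²/12 = 1.79 × 1.37²/12 = 0.2800 kg·m²; I = I_cm + md² = 0.2800 + 1.79 × 0.2070² = 0.3567 kg·m².
T = 2π√(0.3567/(1.79 × 1.34 × 0.2070)) = 5.33 s.

5.33 s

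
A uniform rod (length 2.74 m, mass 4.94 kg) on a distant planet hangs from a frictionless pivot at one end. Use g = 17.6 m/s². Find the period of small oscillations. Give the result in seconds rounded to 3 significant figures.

For a physical pendulum T = 2π√(I/(mgd)), with d = 1.370 m from pivot to centre of mass.
I_cm = mL²/12 = 4.94 × 2.74²/12 = 3.091 kg·m²; I = I_cm + md² = 3.091 + 4.94 × 1.370² = 12.36 kg·m².
T = 2π√(12.36/(4.94 × 17.6 × 1.370)) = 2.02 s.

2.02 s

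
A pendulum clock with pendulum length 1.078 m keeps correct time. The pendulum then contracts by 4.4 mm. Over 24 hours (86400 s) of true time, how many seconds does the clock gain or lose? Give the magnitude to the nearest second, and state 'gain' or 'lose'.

gain 177 s

T ∝ √L, so T'/T = √(1.07360/1.078) = 0.997957.
In 86400 s of true time the clock registers 86400/0.997957 = 86576.9 s, so it gains 177 s.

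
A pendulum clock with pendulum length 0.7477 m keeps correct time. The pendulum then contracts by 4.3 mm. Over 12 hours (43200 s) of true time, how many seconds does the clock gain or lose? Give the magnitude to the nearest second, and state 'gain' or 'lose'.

T ∝ √L, so T'/T = √(0.74340/0.7477) = 0.997120.
In 43200 s of true time the clock registers 43200/0.997120 = 43324.8 s, so it gains 125 s.

gain 125 s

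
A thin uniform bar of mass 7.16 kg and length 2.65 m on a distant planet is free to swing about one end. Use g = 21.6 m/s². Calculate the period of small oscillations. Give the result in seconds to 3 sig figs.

For a physical pendulum T = 2π√(I/(mgd)), with d = 1.325 m from pivot to centre of mass.
I_cm = mL²/12 = 7.16 × 2.65²/12 = 4.190 kg·m²; I = I_cm + md² = 4.190 + 7.16 × 1.325² = 16.76 kg·m².
T = 2π√(16.76/(7.16 × 21.6 × 1.325)) = 1.80 s.

1.80 s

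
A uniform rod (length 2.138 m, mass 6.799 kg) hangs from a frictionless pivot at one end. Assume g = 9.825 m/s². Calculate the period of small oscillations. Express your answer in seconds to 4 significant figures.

For a physical pendulum T = 2π√(I/(mgd)), with d = 1.0690 m from pivot to centre of mass.
I_cm = mL²/12 = 6.799 × 2.138²/12 = 2.5899 kg·m²; I = I_cm + md² = 2.5899 + 6.799 × 1.0690² = 10.360 kg·m².
T = 2π√(10.360/(6.799 × 9.825 × 1.0690)) = 2.393 s.

2.393 s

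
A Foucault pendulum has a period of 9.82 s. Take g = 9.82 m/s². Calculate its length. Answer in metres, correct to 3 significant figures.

24.0 m

From T = 2π√(L/g), L = gT²/(4π²) = 9.82 × 9.820²/(4π²) = 24.0 m.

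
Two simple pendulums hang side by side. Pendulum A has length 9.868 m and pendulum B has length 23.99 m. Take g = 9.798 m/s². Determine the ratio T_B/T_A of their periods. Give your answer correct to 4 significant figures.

T ∝ √L, so T_B/T_A = √(L_B/L_A) = √(23.99/9.868) = 1.559.

1.559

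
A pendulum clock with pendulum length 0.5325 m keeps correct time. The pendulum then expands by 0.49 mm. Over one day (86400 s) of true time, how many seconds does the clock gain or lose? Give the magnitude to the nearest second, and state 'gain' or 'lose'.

lose 40 s

T ∝ √L, so T'/T = √(0.53299/0.5325) = 1.00046.
In 86400 s of true time the clock registers 86400/1.00046 = 86360.3 s, so it loses 40 s.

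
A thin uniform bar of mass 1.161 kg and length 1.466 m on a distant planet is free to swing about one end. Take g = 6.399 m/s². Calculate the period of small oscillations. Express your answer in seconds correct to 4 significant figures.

2.456 s

For a physical pendulum T = 2π√(I/(mgd)), with d = 0.73300 m from pivot to centre of mass.
I_cm = mL²/12 = 1.161 × 1.466²/12 = 0.20793 kg·m²; I = I_cm + md² = 0.20793 + 1.161 × 0.73300² = 0.83172 kg·m².
T = 2π√(0.83172/(1.161 × 6.399 × 0.73300)) = 2.456 s.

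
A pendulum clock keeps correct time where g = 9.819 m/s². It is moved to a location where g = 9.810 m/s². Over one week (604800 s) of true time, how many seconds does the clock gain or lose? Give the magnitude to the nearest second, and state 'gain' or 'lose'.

lose 277 s

The clock's period scales as T ∝ 1/√g, so T'/T = √(9.819/9.810) = 1.00046.
In 604800 s of true time the clock registers 604800/1.00046 = 604522.8 s, so it loses 277 s.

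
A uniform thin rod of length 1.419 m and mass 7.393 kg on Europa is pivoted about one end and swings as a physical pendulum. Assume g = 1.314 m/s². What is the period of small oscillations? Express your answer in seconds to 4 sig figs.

5.331 s

For a physical pendulum T = 2π√(I/(mgd)), with d = 0.70950 m from pivot to centre of mass.
I_cm = mL²/12 = 7.393 × 1.419²/12 = 1.2405 kg·m²; I = I_cm + md² = 1.2405 + 7.393 × 0.70950² = 4.9621 kg·m².
T = 2π√(4.9621/(7.393 × 1.314 × 0.70950)) = 5.331 s.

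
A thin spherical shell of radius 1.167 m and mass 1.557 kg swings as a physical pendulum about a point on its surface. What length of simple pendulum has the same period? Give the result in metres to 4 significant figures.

1.945 m

The equivalent simple-pendulum length is L_eq = I/(md), where I is about the pivot and d = 1.1670 m.
I_cm = (2/3)mR² = 1.4136 kg·m², so I = I_cm + md² = 1.4136 + 2.1205 = 3.5341 kg·m².
L_eq = 3.5341/(1.557 × 1.1670) = 1.945 m.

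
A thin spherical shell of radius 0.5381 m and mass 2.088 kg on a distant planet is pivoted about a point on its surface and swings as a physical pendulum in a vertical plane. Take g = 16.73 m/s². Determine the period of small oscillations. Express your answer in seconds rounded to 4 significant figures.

1.455 s

I_cm = (2/3)mr² = 0.40306 kg·m². The pivot is at distance d = 0.5381 m from the centre of mass.
By the parallel-axis theorem, I = I_cm + md² = 0.40306 + 0.60458 = 1.0076 kg·m².
T = 2π√(I/(mgd)) = 2π√(1.0076/(2.088 × 16.73 × 0.5381)) = 1.455 s.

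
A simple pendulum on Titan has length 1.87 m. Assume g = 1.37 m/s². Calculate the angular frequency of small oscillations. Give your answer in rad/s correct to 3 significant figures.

ω = √(g/L) = √(1.37/1.87) = 0.856 rad/s.

0.856 rad/s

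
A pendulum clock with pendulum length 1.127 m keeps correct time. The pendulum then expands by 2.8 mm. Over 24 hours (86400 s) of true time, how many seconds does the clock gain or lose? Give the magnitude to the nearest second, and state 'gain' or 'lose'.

T ∝ √L, so T'/T = √(1.12980/1.127) = 1.00124.
In 86400 s of true time the clock registers 86400/1.00124 = 86292.9 s, so it loses 107 s.

lose 107 s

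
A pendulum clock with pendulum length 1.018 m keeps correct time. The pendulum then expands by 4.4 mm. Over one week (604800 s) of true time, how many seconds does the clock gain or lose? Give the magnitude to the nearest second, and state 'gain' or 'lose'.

lose 1303 s

T ∝ √L, so T'/T = √(1.02240/1.018) = 1.00216.
In 604800 s of true time the clock registers 604800/1.00216 = 603497.2 s, so it loses 1303 s.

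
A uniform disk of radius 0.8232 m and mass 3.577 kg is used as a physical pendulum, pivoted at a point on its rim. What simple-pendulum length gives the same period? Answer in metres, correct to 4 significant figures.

The equivalent simple-pendulum length is L_eq = I/(md), where I is about the pivot and d = 0.82320 m.
I_cm = ½mR² = 1.2120 kg·m², so I = I_cm + md² = 1.2120 + 2.4240 = 3.6360 kg·m².
L_eq = 3.6360/(3.577 × 0.82320) = 1.235 m.

1.235 m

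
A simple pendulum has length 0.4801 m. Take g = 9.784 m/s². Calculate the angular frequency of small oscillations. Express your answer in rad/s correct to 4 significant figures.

4.514 rad/s

ω = √(g/L) = √(9.784/0.4801) = 4.514 rad/s.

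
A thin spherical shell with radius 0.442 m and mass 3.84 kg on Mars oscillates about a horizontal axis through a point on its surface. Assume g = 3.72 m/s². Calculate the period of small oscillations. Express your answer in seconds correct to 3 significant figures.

I_cm = (2/3)mr² = 0.5001 kg·m². The pivot is at distance d = 0.442 m from the centre of mass.
By the parallel-axis theorem, I = I_cm + md² = 0.5001 + 0.7502 = 1.250 kg·m².
T = 2π√(I/(mgd)) = 2π√(1.250/(3.84 × 3.72 × 0.442)) = 2.80 s.

2.80 s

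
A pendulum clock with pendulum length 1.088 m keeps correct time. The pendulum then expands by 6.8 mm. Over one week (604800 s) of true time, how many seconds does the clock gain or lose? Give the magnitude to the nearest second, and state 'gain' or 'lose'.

T ∝ √L, so T'/T = √(1.09480/1.088) = 1.00312.
In 604800 s of true time the clock registers 604800/1.00312 = 602918.8 s, so it loses 1881 s.

lose 1881 s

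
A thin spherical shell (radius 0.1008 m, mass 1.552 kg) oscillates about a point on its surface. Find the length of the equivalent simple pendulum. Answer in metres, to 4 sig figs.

0.1680 m

The equivalent simple-pendulum length is L_eq = I/(md), where I is about the pivot and d = 0.10080 m.
I_cm = (2/3)mR² = 0.010513 kg·m², so I = I_cm + md² = 0.010513 + 0.015769 = 0.026282 kg·m².
L_eq = 0.026282/(1.552 × 0.10080) = 0.1680 m.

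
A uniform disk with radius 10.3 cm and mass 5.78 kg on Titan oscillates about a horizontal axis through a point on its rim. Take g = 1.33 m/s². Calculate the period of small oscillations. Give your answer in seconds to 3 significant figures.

2.14 s

I_cm = ½mr² = 0.03066 kg·m². The pivot is at distance d = 0.103 m from the centre of mass.
By the parallel-axis theorem, I = I_cm + md² = 0.03066 + 0.06132 = 0.09198 kg·m².
T = 2π√(I/(mgd)) = 2π√(0.09198/(5.78 × 1.33 × 0.103)) = 2.14 s.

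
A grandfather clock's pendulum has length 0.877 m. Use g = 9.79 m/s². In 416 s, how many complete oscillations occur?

221

T = 2π√(L/g) = 2π√(0.877/9.79) = 1.881 s.
Number of complete oscillations = ⌊416/1.881⌋ = ⌊221.2⌋ = 221.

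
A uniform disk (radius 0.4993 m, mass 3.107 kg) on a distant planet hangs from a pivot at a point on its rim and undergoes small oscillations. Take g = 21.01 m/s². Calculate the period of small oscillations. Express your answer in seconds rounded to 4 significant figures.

I_cm = ½mr² = 0.38729 kg·m². The pivot is at distance d = 0.4993 m from the centre of mass.
By the parallel-axis theorem, I = I_cm + md² = 0.38729 + 0.77458 = 1.1619 kg·m².
T = 2π√(I/(mgd)) = 2π√(1.1619/(3.107 × 21.01 × 0.4993)) = 1.186 s.

1.186 s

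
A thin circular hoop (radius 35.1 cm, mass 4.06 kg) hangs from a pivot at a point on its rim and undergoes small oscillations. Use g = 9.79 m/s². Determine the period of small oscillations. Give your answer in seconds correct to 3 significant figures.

1.68 s

I_cm = mr² = 0.5002 kg·m². The pivot is at distance d = 0.351 m from the centre of mass.
By the parallel-axis theorem, I = I_cm + md² = 0.5002 + 0.5002 = 1.000 kg·m².
T = 2π√(I/(mgd)) = 2π√(1.000/(4.06 × 9.79 × 0.351)) = 1.68 s.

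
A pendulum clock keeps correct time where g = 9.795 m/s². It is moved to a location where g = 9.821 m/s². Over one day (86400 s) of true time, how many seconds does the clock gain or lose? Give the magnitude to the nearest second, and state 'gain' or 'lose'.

gain 115 s

The clock's period scales as T ∝ 1/√g, so T'/T = √(9.795/9.821) = 0.998675.
In 86400 s of true time the clock registers 86400/0.998675 = 86514.6 s, so it gains 115 s.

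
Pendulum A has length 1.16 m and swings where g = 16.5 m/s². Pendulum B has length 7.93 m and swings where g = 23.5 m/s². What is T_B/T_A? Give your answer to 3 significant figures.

2.19

T = 2π√(L/g), so T_B/T_A = √((L_B/g_B)/(L_A/g_A)) = √((7.93/23.5)/(1.16/16.5)) = 2.19.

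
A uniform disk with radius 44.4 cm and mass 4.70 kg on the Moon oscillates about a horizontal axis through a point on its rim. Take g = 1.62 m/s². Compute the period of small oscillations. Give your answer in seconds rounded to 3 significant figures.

4.03 s

I_cm = ½mr² = 0.4633 kg·m². The pivot is at distance d = 0.444 m from the centre of mass.
By the parallel-axis theorem, I = I_cm + md² = 0.4633 + 0.9265 = 1.390 kg·m².
T = 2π√(I/(mgd)) = 2π√(1.390/(4.70 × 1.62 × 0.444)) = 4.03 s.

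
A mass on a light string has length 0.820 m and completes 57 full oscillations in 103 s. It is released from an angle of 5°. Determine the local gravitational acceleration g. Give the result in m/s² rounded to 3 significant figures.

9.91 m/s²

T = 103/57 = 1.807 s.
From T = 2π√(L/g), g = 4π²L/T² = 4π² × 0.820/1.807² = 9.91 m/s².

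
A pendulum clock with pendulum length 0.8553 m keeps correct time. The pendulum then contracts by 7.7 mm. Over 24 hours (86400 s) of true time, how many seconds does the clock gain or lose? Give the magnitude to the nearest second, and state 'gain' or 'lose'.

gain 392 s

T ∝ √L, so T'/T = √(0.84760/0.8553) = 0.995488.
In 86400 s of true time the clock registers 86400/0.995488 = 86791.6 s, so it gains 392 s.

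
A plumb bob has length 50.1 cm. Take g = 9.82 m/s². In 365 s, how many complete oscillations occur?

T = 2π√(L/g) = 2π√(0.501/9.82) = 1.419 s.
Number of complete oscillations = ⌊365/1.419⌋ = ⌊257.2⌋ = 257.

257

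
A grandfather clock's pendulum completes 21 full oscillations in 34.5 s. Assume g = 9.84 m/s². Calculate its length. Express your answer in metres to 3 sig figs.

T = 34.5/21 = 1.643 s.
From T = 2π√(L/g), L = gT²/(4π²) = 9.84 × 1.643²/(4π²) = 0.673 m.

0.673 m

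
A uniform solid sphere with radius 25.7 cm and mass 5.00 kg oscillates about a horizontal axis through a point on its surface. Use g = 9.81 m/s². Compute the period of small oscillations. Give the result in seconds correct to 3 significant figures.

I_cm = (2/5)mr² = 0.1321 kg·m². The pivot is at distance d = 0.257 m from the centre of mass.
By the parallel-axis theorem, I = I_cm + md² = 0.1321 + 0.3302 = 0.4623 kg·m².
T = 2π√(I/(mgd)) = 2π√(0.4623/(5.00 × 9.81 × 0.257)) = 1.20 s.

1.20 s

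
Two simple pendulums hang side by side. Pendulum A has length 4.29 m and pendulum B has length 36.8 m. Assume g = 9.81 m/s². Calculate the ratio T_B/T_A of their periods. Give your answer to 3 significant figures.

2.93

T ∝ √L, so T_B/T_A = √(L_B/L_A) = √(36.8/4.29) = 2.93.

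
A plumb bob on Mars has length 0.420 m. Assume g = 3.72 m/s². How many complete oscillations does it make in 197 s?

93

T = 2π√(L/g) = 2π√(0.420/3.72) = 2.111 s.
Number of complete oscillations = ⌊197/2.111⌋ = ⌊93.31⌋ = 93.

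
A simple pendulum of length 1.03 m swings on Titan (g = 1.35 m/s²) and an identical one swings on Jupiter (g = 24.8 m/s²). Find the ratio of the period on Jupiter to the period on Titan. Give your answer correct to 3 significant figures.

0.233

T ∝ 1/√g, so T₂/T₁ = √(g₁/g₂) = √(1.35/24.8) = 0.233.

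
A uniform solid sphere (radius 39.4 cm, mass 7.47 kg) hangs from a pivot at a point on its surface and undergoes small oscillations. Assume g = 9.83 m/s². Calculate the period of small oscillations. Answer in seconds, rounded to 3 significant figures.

I_cm = (2/5)mr² = 0.4638 kg·m². The pivot is at distance d = 0.394 m from the centre of mass.
By the parallel-axis theorem, I = I_cm + md² = 0.4638 + 1.160 = 1.623 kg·m².
T = 2π√(I/(mgd)) = 2π√(1.623/(7.47 × 9.83 × 0.394)) = 1.49 s.

1.49 s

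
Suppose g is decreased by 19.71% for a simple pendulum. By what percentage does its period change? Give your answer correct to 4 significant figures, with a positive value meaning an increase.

11.60%

T ∝ 1/√g, so T'/T = 1/√(0.80290) = 1.1160.
Percentage change in T = (1.1160 − 1) × 100% = 11.60%.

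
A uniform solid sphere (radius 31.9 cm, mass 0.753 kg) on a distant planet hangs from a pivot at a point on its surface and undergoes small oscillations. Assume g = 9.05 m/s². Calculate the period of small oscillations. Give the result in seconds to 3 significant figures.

I_cm = (2/5)mr² = 0.03065 kg·m². The pivot is at distance d = 0.319 m from the centre of mass.
By the parallel-axis theorem, I = I_cm + md² = 0.03065 + 0.07663 = 0.1073 kg·m².
T = 2π√(I/(mgd)) = 2π√(0.1073/(0.753 × 9.05 × 0.319)) = 1.40 s.

1.40 s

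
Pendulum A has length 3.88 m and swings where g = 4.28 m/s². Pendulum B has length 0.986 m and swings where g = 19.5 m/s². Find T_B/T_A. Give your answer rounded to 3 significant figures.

0.236

T = 2π√(L/g), so T_B/T_A = √((L_B/g_B)/(L_A/g_A)) = √((0.986/19.5)/(3.88/4.28)) = 0.236.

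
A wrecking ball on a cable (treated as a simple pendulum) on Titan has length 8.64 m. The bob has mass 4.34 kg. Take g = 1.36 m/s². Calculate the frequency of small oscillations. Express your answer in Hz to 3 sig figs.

0.0631 Hz

T = 2π√(L/g) = 2π√(8.64/1.36) = 15.84 s, so f = 1/T = 0.0631 Hz.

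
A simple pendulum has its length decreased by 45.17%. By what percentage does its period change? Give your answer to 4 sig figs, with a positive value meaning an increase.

-25.95%

T ∝ √L, so T'/T = √(0.54830) = 0.74047.
Percentage change in T = (0.74047 − 1) × 100% = -25.95%.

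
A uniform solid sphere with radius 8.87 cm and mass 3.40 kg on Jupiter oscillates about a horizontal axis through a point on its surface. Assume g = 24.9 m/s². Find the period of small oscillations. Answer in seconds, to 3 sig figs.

0.444 s

I_cm = (2/5)mr² = 0.01070 kg·m². The pivot is at distance d = 0.0887 m from the centre of mass.
By the parallel-axis theorem, I = I_cm + md² = 0.01070 + 0.02675 = 0.03745 kg·m².
T = 2π√(I/(mgd)) = 2π√(0.03745/(3.40 × 24.9 × 0.0887)) = 0.444 s.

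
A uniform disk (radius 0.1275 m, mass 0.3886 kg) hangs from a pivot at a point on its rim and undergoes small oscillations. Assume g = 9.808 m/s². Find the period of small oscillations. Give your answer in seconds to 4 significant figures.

0.8774 s

I_cm = ½mr² = 0.0031586 kg·m². The pivot is at distance d = 0.1275 m from the centre of mass.
By the parallel-axis theorem, I = I_cm + md² = 0.0031586 + 0.0063172 = 0.0094758 kg·m².
T = 2π√(I/(mgd)) = 2π√(0.0094758/(0.3886 × 9.808 × 0.1275)) = 0.8774 s.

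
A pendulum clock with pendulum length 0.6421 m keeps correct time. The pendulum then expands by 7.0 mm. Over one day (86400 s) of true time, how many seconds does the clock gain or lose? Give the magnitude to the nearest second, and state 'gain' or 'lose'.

T ∝ √L, so T'/T = √(0.64910/0.6421) = 1.00544.
In 86400 s of true time the clock registers 86400/1.00544 = 85932.9 s, so it loses 467 s.

lose 467 s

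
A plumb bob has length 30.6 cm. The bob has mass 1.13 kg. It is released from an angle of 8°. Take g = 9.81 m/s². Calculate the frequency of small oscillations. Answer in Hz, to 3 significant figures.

0.901 Hz

T = 2π√(L/g) = 2π√(0.306/9.81) = 1.110 s, so f = 1/T = 0.901 Hz.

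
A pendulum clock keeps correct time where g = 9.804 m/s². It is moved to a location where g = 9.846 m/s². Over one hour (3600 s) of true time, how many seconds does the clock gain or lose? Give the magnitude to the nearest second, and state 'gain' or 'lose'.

The clock's period scales as T ∝ 1/√g, so T'/T = √(9.804/9.846) = 0.997865.
In 3600 s of true time the clock registers 3600/0.997865 = 3607.7 s, so it gains 8 s.

gain 8 s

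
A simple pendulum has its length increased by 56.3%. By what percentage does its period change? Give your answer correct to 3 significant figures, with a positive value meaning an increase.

T ∝ √L, so T'/T = √(1.563) = 1.250.
Percentage change in T = (1.250 − 1) × 100% = 25.0%.

25.0%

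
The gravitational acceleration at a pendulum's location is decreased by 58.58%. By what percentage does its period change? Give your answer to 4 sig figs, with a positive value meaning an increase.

55.38%

T ∝ 1/√g, so T'/T = 1/√(0.41420) = 1.5538.
Percentage change in T = (1.5538 − 1) × 100% = 55.38%.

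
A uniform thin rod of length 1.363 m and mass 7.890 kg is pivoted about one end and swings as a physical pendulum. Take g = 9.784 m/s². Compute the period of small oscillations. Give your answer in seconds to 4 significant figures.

1.915 s

For a physical pendulum T = 2π√(I/(mgd)), with d = 0.68150 m from pivot to centre of mass.
I_cm = mL²/12 = 7.890 × 1.363²/12 = 1.2215 kg·m²; I = I_cm + md² = 1.2215 + 7.890 × 0.68150² = 4.8859 kg·m².
T = 2π√(4.8859/(7.890 × 9.784 × 0.68150)) = 1.915 s.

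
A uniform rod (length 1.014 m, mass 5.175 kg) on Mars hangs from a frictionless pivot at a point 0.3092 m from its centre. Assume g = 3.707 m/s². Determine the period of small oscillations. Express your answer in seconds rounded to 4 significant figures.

2.499 s

For a physical pendulum T = 2π√(I/(mgd)), with d = 0.30920 m from pivot to centre of mass.
I_cm = mL²/12 = 5.175 × 1.014²/12 = 0.44341 kg·m²; I = I_cm + md² = 0.44341 + 5.175 × 0.30920² = 0.93816 kg·m².
T = 2π√(0.93816/(5.175 × 3.707 × 0.30920)) = 2.499 s.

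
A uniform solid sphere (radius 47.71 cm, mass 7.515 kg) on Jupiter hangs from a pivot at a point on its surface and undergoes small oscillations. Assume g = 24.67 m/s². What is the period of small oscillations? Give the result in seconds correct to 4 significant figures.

I_cm = (2/5)mr² = 0.68424 kg·m². The pivot is at distance d = 0.4771 m from the centre of mass.
By the parallel-axis theorem, I = I_cm + md² = 0.68424 + 1.7106 = 2.3948 kg·m².
T = 2π√(I/(mgd)) = 2π√(2.3948/(7.515 × 24.67 × 0.4771)) = 1.034 s.

1.034 s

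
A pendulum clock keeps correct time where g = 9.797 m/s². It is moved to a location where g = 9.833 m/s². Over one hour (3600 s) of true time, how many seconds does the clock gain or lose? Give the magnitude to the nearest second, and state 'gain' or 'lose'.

gain 7 s

The clock's period scales as T ∝ 1/√g, so T'/T = √(9.797/9.833) = 0.998168.
In 3600 s of true time the clock registers 3600/0.998168 = 3606.6 s, so it gains 7 s.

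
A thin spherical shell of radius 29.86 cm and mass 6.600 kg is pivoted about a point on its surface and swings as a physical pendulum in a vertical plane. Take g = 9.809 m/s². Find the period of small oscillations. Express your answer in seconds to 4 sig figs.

1.415 s

I_cm = (2/3)mr² = 0.39231 kg·m². The pivot is at distance d = 0.2986 m from the centre of mass.
By the parallel-axis theorem, I = I_cm + md² = 0.39231 + 0.58847 = 0.98078 kg·m².
T = 2π√(I/(mgd)) = 2π√(0.98078/(6.600 × 9.809 × 0.2986)) = 1.415 s.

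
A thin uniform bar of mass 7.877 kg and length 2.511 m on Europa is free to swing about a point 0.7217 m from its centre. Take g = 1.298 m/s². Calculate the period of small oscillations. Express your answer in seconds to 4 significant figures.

For a physical pendulum T = 2π√(I/(mgd)), with d = 0.72170 m from pivot to centre of mass.
I_cm = mL²/12 = 7.877 × 2.511²/12 = 4.1388 kg·m²; I = I_cm + md² = 4.1388 + 7.877 × 0.72170² = 8.2415 kg·m².
T = 2π√(8.2415/(7.877 × 1.298 × 0.72170)) = 6.640 s.

6.640 s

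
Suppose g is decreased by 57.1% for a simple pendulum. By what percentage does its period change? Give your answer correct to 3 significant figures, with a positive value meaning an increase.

T ∝ 1/√g, so T'/T = 1/√(0.4290) = 1.527.
Percentage change in T = (1.527 − 1) × 100% = 52.7%.

52.7%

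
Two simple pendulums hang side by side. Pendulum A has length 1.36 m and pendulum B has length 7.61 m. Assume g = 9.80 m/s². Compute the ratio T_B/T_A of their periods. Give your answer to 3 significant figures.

T ∝ √L, so T_B/T_A = √(L_B/L_A) = √(7.61/1.36) = 2.37.

2.37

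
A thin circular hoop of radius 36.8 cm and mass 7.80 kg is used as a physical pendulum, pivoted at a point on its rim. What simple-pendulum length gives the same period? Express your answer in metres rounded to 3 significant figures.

The equivalent simple-pendulum length is L_eq = I/(md), where I is about the pivot and d = 0.3680 m.
I_cm = mR² = 1.056 kg·m², so I = I_cm + md² = 1.056 + 1.056 = 2.113 kg·m².
L_eq = 2.113/(7.80 × 0.3680) = 0.736 m.

0.736 m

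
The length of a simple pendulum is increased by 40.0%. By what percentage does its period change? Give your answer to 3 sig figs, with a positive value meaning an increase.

T ∝ √L, so T'/T = √(1.400) = 1.183.
Percentage change in T = (1.183 − 1) × 100% = 18.3%.

18.3%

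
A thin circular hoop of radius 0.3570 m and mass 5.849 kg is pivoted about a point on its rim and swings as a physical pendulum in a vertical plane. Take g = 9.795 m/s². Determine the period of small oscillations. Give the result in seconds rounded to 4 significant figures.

I_cm = mr² = 0.74545 kg·m². The pivot is at distance d = 0.3570 m from the centre of mass.
By the parallel-axis theorem, I = I_cm + md² = 0.74545 + 0.74545 = 1.4909 kg·m².
T = 2π√(I/(mgd)) = 2π√(1.4909/(5.849 × 9.795 × 0.3570)) = 1.696 s.

1.696 s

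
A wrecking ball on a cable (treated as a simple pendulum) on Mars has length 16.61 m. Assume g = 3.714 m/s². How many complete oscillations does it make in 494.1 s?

37

T = 2π√(L/g) = 2π√(16.61/3.714) = 13.288 s.
Number of complete oscillations = ⌊494.1/13.288⌋ = ⌊37.185⌋ = 37.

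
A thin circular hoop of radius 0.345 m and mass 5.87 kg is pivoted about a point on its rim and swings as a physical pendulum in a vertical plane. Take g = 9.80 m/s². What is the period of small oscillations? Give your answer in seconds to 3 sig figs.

1.67 s

I_cm = mr² = 0.6987 kg·m². The pivot is at distance d = 0.345 m from the centre of mass.
By the parallel-axis theorem, I = I_cm + md² = 0.6987 + 0.6987 = 1.397 kg·m².
T = 2π√(I/(mgd)) = 2π√(1.397/(5.87 × 9.80 × 0.345)) = 1.67 s.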